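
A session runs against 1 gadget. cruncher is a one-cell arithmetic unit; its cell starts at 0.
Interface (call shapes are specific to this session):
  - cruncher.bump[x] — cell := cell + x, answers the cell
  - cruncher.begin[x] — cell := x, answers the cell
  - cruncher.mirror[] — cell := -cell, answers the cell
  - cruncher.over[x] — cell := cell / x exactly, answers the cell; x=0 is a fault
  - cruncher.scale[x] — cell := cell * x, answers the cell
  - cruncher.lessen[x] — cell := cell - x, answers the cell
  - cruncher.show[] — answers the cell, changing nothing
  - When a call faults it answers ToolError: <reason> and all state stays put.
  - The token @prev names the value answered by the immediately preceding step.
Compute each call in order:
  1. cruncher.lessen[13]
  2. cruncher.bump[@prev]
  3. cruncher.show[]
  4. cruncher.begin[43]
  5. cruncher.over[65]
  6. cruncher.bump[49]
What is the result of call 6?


Answer: 3228/65

Derivation:
Invoking lessen with x=13, and observe -13.
Calling bump with x=@prev, which returns -26.
I use show(), and observe -26.
I call begin with x=43, — result: 43.
I try over with x=65, yielding 43/65.
I try bump with x=49, giving 3228/65.


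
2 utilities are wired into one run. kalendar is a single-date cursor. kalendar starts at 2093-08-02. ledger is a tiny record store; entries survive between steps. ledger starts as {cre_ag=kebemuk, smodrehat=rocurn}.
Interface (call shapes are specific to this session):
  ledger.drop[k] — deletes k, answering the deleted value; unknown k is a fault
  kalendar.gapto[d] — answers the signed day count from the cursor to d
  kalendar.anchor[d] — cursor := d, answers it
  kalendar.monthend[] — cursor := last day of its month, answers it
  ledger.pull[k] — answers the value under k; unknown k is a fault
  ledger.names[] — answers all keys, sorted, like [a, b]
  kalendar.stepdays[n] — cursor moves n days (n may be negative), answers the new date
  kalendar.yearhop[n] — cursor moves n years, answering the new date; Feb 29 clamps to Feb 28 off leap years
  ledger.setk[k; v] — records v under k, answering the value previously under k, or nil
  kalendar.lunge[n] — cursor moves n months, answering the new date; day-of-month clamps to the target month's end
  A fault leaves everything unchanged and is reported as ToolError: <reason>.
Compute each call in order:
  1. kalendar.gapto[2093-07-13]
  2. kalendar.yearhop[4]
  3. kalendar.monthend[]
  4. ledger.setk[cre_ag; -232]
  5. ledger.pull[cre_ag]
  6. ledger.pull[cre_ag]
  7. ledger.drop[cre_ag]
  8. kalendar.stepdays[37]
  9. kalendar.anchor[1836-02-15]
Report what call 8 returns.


Answer: 2097-10-07

Derivation:
==> gapto(d=2093-07-13)
<== -20
==> yearhop(n=4)
<== 2097-08-02
==> monthend()
<== 2097-08-31
==> setk(k=cre_ag, v=-232)
<== kebemuk
==> pull(k=cre_ag)
<== -232
==> pull(k=cre_ag)
<== -232
==> drop(k=cre_ag)
<== -232
==> stepdays(n=37)
<== 2097-10-07
==> anchor(d=1836-02-15)
<== 1836-02-15


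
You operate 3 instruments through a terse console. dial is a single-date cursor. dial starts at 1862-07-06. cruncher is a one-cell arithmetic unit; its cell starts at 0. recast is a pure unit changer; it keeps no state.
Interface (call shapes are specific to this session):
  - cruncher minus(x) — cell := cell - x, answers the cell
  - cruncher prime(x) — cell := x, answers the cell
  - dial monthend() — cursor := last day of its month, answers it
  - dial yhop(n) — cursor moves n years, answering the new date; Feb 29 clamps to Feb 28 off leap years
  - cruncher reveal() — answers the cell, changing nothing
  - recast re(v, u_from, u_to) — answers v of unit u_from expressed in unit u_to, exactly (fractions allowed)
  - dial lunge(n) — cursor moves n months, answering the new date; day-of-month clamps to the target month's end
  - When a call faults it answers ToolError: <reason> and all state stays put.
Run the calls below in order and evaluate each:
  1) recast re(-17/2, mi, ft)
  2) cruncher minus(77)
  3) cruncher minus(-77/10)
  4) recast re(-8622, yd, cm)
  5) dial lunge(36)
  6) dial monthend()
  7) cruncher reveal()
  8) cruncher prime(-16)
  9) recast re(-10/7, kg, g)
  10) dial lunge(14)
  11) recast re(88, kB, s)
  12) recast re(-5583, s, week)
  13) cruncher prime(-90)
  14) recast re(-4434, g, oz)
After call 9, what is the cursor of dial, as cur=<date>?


Using recast re using v='-17/2', u_from='mi', u_to='ft', → -44880.
Next I call cruncher minus using x='77': -77.
Next I call cruncher minus using x='-77/10', yielding -693/10.
I call recast re using v='-8622', u_from='yd', u_to='cm', which returns -19709892/25.
Next I call dial lunge using n='36', yielding 1865-07-06.
Then dial monthend, and observe 1865-07-31.
I run cruncher reveal, → -693/10.
Then cruncher prime using x='-16', → -16.
Calling recast re using v='-10/7', u_from='kg', u_to='g', giving -10000/7.
I invoke dial lunge using n='14', → 1866-09-30.
I call recast re using v='88', u_from='kB', u_to='s', and get ToolError: incompatible units.
I use recast re using v='-5583', u_from='s', u_to='week': -1861/201600.
Now I run cruncher prime using x='-90', giving -90.
I run recast re using v='-4434', u_from='g', u_to='oz', yielding -7094400000/45359237.

Answer: cur=1865-07-31


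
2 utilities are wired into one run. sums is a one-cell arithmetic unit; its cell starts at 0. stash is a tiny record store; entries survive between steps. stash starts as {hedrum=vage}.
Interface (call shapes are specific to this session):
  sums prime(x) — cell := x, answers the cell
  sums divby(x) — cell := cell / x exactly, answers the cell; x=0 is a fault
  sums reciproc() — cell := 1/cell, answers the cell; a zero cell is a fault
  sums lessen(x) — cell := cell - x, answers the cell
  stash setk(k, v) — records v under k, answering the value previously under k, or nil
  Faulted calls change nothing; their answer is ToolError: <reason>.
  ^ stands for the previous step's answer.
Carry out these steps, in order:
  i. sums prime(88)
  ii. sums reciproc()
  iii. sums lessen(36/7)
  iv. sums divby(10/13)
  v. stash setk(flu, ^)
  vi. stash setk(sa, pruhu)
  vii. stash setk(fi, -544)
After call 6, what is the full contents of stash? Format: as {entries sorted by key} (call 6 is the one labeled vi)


[in] sums prime 88
:: 88
[in] sums reciproc
:: 1/88
[in] sums lessen 36/7
:: -3161/616
[in] sums divby 10/13
:: -41093/6160
[in] stash setk flu ^
:: nil
[in] stash setk sa pruhu
:: nil
[in] stash setk fi -544
:: nil

Answer: {flu=-41093/6160, hedrum=vage, sa=pruhu}


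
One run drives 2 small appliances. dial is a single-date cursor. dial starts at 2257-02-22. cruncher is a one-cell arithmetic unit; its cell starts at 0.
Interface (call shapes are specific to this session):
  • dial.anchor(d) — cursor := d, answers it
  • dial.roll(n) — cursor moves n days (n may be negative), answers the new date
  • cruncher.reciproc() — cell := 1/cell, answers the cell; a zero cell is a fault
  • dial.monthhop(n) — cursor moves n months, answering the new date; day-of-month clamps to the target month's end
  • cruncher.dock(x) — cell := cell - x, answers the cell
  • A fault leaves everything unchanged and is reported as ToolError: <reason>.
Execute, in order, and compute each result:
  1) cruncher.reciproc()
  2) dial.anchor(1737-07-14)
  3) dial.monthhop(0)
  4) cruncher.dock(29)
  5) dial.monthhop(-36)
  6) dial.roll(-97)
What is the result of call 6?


Answer: 1734-04-08

Derivation:
[in] reciproc
[out] ToolError: reciprocal of zero
[in] anchor d: 1737-07-14
[out] 1737-07-14
[in] monthhop n: 0
[out] 1737-07-14
[in] dock x: 29
[out] -29
[in] monthhop n: -36
[out] 1734-07-14
[in] roll n: -97
[out] 1734-04-08


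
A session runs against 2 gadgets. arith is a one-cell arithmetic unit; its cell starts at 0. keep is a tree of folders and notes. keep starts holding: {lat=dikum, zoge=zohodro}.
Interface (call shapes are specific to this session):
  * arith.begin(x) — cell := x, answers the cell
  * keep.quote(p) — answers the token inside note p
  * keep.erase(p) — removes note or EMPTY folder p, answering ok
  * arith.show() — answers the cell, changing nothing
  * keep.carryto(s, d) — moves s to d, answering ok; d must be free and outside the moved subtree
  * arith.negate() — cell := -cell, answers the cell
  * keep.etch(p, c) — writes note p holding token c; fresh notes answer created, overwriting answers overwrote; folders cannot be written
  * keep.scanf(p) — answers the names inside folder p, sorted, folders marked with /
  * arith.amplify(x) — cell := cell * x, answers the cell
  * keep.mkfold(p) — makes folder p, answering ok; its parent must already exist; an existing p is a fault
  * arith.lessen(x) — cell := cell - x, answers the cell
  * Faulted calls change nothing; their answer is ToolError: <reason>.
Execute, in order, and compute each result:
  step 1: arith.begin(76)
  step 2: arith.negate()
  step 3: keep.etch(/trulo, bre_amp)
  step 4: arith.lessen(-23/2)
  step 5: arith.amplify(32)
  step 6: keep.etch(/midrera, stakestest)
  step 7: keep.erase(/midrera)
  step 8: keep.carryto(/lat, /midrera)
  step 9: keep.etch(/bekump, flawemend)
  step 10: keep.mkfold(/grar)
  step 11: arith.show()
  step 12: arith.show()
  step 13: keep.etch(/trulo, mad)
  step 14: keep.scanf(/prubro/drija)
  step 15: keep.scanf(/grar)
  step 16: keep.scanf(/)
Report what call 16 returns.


// 1. begin(x: 76) ~> 76
// 2. negate() ~> -76
// 3. etch(p: /trulo, c: bre_amp) ~> created
// 4. lessen(x: -23/2) ~> -129/2
// 5. amplify(x: 32) ~> -2064
// 6. etch(p: /midrera, c: stakestest) ~> created
// 7. erase(p: /midrera) ~> ok
// 8. carryto(s: /lat, d: /midrera) ~> ok
// 9. etch(p: /bekump, c: flawemend) ~> created
// 10. mkfold(p: /grar) ~> ok
// 11. show() ~> -2064
// 12. show() ~> -2064
// 13. etch(p: /trulo, c: mad) ~> overwrote
// 14. scanf(p: /prubro/drija) ~> ToolError: not found
// 15. scanf(p: /grar) ~> []
// 16. scanf(p: /) ~> [bekump, grar/, midrera, trulo, zoge]

Answer: [bekump, grar/, midrera, trulo, zoge]


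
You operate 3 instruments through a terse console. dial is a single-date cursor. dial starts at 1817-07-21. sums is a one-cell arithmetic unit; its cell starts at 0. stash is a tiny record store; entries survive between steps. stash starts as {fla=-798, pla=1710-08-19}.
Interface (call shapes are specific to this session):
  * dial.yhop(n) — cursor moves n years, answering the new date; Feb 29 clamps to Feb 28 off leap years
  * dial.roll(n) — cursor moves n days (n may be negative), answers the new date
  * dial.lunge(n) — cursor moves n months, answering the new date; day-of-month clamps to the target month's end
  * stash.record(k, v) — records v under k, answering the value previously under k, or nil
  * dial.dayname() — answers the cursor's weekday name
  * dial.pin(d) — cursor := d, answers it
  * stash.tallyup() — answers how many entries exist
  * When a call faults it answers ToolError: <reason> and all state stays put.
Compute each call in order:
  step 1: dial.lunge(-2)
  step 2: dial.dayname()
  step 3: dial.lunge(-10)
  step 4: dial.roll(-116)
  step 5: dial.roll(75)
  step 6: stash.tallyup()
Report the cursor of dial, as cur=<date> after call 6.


Answer: cur=1816-06-10

Derivation:
-> lunge(n=-2)
<- 1817-05-21
-> dayname()
<- Wednesday
-> lunge(n=-10)
<- 1816-07-21
-> roll(n=-116)
<- 1816-03-27
-> roll(n=75)
<- 1816-06-10
-> tallyup()
<- 2


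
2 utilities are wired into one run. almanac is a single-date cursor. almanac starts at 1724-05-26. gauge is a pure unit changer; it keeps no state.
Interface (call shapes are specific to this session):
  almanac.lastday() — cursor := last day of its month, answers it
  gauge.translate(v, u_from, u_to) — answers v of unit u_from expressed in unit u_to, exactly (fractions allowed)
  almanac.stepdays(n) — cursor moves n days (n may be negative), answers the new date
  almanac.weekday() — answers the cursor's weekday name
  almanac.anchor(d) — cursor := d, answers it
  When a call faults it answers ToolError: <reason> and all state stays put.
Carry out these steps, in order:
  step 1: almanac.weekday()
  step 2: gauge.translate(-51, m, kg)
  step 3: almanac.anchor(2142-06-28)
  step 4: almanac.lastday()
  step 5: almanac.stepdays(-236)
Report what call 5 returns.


Answer: 2141-11-06

Derivation:
Act: almanac.weekday[]
Obs: Friday
Act: gauge.translate[-51; m; kg]
Obs: ToolError: incompatible units
Act: almanac.anchor[2142-06-28]
Obs: 2142-06-28
Act: almanac.lastday[]
Obs: 2142-06-30
Act: almanac.stepdays[-236]
Obs: 2141-11-06


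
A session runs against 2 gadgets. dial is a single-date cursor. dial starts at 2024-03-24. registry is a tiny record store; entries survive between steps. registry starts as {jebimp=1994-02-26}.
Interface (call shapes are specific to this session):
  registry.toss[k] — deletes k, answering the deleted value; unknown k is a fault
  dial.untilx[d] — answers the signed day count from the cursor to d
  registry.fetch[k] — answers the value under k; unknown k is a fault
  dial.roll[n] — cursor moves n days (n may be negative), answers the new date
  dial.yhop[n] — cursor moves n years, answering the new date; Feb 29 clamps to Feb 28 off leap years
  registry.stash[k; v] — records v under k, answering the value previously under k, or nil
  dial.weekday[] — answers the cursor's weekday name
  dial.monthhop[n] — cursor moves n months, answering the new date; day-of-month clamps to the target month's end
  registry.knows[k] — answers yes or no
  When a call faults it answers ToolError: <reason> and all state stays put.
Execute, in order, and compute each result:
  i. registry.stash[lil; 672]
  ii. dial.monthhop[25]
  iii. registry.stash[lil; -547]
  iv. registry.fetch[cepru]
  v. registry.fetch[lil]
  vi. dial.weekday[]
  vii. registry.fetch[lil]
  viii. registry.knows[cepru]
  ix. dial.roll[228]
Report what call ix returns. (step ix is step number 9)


// 1. registry.stash(lil, 672) == nil
// 2. dial.monthhop(25) == 2026-04-24
// 3. registry.stash(lil, -547) == 672
// 4. registry.fetch(cepru) == ToolError: no such key cepru
// 5. registry.fetch(lil) == -547
// 6. dial.weekday() == Friday
// 7. registry.fetch(lil) == -547
// 8. registry.knows(cepru) == no
// 9. dial.roll(228) == 2026-12-08

Answer: 2026-12-08


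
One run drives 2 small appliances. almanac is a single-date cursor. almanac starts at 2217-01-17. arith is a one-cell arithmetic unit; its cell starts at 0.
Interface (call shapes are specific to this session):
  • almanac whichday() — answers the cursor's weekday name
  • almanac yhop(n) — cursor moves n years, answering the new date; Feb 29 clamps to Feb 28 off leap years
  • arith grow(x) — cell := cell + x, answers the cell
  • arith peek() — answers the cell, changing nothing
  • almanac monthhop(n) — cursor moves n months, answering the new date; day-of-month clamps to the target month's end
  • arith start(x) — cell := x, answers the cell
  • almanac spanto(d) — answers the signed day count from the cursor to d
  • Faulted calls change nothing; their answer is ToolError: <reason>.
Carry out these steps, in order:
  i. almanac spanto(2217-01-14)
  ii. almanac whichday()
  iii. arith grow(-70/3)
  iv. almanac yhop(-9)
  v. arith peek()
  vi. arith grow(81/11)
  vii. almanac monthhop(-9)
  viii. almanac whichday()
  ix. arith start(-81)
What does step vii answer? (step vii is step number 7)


Answer: 2207-04-17

Derivation:
CALL almanac spanto[d→2217-01-14]
RET  -3
CALL almanac whichday[]
RET  Friday
CALL arith grow[x→-70/3]
RET  -70/3
CALL almanac yhop[n→-9]
RET  2208-01-17
CALL arith peek[]
RET  -70/3
CALL arith grow[x→81/11]
RET  -527/33
CALL almanac monthhop[n→-9]
RET  2207-04-17
CALL almanac whichday[]
RET  Friday
CALL arith start[x→-81]
RET  -81


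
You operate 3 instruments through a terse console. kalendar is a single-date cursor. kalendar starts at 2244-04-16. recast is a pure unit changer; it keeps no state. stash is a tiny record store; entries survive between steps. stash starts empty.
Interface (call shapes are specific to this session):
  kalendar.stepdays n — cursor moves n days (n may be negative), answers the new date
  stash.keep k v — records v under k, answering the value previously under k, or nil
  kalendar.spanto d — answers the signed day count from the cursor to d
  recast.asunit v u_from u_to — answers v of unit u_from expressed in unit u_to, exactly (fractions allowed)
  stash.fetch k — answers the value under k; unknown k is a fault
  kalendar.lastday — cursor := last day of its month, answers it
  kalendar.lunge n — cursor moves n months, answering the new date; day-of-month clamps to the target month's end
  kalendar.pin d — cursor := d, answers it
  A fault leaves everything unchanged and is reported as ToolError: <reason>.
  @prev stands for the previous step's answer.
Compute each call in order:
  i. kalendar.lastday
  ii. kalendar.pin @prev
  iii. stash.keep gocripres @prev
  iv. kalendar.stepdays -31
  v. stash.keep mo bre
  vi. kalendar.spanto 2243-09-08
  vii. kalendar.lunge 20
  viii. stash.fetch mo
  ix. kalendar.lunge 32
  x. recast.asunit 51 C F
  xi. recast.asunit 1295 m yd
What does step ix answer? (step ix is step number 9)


[in] kalendar.lastday
  2244-04-30
[in] kalendar.pin d: @prev
  2244-04-30
[in] stash.keep k: gocripres v: @prev
  nil
[in] kalendar.stepdays n: -31
  2244-03-30
[in] stash.keep k: mo v: bre
  nil
[in] kalendar.spanto d: 2243-09-08
  -204
[in] kalendar.lunge n: 20
  2245-11-30
[in] stash.fetch k: mo
  bre
[in] kalendar.lunge n: 32
  2248-07-30
[in] recast.asunit v: 51 u_from: C u_to: F
  619/5
[in] recast.asunit v: 1295 u_from: m u_to: yd
  1618750/1143

Answer: 2248-07-30


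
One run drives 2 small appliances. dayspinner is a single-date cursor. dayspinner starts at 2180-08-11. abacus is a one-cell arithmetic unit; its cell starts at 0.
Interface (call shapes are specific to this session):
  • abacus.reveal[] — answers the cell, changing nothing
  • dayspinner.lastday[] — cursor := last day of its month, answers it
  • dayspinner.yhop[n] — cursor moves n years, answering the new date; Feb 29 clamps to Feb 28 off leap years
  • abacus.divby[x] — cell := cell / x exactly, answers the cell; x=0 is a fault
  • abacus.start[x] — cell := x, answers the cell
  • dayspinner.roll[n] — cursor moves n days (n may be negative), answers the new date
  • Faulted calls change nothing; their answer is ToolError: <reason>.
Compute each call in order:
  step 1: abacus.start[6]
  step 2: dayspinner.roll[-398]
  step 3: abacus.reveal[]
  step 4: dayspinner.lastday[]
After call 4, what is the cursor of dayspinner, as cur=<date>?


! 1. start(x: 6) == 6
! 2. roll(n: -398) == 2179-07-10
! 3. reveal() == 6
! 4. lastday() == 2179-07-31

Answer: cur=2179-07-31


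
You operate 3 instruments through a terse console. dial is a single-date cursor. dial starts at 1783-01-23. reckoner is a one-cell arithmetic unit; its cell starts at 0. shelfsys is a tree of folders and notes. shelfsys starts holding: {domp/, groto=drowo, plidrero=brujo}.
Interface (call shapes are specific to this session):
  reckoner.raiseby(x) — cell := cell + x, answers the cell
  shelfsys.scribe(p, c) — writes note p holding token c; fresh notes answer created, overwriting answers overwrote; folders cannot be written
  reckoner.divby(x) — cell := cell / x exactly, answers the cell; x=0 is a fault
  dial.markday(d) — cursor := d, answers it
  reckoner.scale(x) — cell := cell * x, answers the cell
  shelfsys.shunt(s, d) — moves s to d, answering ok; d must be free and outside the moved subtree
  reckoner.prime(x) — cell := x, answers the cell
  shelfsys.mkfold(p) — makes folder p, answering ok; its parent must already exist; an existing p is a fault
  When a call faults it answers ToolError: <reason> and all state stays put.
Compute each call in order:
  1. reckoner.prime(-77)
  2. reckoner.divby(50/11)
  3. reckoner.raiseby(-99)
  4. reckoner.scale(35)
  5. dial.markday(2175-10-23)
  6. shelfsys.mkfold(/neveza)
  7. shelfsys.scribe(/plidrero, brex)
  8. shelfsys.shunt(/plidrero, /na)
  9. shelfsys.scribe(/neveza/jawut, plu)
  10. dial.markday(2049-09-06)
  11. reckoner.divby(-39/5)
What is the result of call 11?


Answer: 40579/78

Derivation:
Act: prime[-77]
Obs: -77
Act: divby[50/11]
Obs: -847/50
Act: raiseby[-99]
Obs: -5797/50
Act: scale[35]
Obs: -40579/10
Act: markday[2175-10-23]
Obs: 2175-10-23
Act: mkfold[/neveza]
Obs: ok
Act: scribe[/plidrero; brex]
Obs: overwrote
Act: shunt[/plidrero; /na]
Obs: ok
Act: scribe[/neveza/jawut; plu]
Obs: created
Act: markday[2049-09-06]
Obs: 2049-09-06
Act: divby[-39/5]
Obs: 40579/78


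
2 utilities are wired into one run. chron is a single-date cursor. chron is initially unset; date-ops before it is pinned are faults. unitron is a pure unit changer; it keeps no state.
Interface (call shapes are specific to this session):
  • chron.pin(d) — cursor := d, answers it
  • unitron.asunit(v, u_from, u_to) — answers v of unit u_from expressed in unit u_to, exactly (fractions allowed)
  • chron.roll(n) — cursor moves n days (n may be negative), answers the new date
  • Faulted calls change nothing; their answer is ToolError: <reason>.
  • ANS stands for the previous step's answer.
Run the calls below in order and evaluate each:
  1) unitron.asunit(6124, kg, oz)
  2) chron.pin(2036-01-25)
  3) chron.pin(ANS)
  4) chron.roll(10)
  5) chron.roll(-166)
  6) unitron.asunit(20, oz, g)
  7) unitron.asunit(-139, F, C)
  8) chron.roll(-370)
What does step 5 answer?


Answer: 2035-08-22

Derivation:
-- unitron.asunit(v=6124, u_from=kg, u_to=oz) == 9798400000000/45359237
-- chron.pin(d=2036-01-25) == 2036-01-25
-- chron.pin(d=ANS) == 2036-01-25
-- chron.roll(n=10) == 2036-02-04
-- chron.roll(n=-166) == 2035-08-22
-- unitron.asunit(v=20, u_from=oz, u_to=g) == 45359237/80000
-- unitron.asunit(v=-139, u_from=F, u_to=C) == -95
-- chron.roll(n=-370) == 2034-08-17


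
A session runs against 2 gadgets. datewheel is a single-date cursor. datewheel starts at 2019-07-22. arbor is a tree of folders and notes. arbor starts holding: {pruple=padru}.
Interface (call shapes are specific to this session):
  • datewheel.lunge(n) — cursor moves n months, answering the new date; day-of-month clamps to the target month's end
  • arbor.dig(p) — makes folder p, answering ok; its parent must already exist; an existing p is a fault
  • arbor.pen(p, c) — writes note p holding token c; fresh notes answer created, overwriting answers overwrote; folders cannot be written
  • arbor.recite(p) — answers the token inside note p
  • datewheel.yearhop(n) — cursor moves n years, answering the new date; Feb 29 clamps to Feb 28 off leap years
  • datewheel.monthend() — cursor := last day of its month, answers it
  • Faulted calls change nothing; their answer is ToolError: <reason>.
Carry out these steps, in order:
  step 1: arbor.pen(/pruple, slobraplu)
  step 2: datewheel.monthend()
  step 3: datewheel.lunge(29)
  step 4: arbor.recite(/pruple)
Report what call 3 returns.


Answer: 2021-12-31

Derivation:
·→ pen(/pruple, slobraplu)
·← overwrote
·→ monthend()
·← 2019-07-31
·→ lunge(29)
·← 2021-12-31
·→ recite(/pruple)
·← slobraplu


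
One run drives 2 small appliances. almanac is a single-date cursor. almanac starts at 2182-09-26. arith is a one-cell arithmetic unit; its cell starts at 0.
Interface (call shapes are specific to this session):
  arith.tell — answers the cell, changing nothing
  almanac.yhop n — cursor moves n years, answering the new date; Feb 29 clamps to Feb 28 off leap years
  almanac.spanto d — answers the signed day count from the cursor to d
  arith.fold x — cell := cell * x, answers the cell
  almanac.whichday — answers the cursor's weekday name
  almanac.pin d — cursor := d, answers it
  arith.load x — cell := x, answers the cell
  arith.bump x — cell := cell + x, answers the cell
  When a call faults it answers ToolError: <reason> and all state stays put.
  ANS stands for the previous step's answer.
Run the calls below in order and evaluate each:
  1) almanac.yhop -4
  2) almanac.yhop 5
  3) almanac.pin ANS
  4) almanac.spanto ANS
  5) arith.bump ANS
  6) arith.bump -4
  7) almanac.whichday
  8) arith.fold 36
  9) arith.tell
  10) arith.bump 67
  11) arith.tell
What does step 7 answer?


Answer: Friday

Derivation:
Invoking yhop passing n=-4, yielding 2178-09-26.
Invoking yhop passing n=5, giving 2183-09-26.
I call pin passing d=ANS, and see 2183-09-26.
Invoking spanto passing d=ANS, which returns 0.
I run bump passing x=ANS, → 0.
Using bump passing x=-4, which returns -4.
Then whichday(), yielding Friday.
I try fold passing x=36, and see -144.
Then tell(), and see -144.
Using bump passing x=67, and observe -77.
Next I call tell, and see -77.


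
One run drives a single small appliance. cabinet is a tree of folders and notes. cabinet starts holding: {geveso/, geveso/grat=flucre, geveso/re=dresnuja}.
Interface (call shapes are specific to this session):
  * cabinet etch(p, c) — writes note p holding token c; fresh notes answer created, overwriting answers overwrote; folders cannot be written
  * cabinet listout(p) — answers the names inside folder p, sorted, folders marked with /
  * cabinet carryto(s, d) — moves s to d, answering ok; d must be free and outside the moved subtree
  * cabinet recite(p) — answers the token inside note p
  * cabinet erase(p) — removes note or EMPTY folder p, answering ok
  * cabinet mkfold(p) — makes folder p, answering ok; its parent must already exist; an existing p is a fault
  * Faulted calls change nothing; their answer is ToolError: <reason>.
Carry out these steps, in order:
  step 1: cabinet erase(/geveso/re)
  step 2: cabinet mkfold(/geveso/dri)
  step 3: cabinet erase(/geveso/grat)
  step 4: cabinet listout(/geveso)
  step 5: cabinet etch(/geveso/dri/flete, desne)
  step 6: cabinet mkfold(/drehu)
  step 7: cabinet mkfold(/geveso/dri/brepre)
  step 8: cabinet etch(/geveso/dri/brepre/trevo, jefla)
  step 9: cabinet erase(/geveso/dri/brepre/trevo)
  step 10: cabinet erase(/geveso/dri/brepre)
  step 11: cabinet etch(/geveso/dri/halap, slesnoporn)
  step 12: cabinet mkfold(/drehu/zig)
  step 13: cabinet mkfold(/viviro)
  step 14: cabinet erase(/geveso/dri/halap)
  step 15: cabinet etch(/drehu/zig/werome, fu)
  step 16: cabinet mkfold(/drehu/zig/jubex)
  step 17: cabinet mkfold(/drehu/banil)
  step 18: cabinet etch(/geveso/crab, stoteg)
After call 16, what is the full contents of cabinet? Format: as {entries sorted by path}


~$ cabinet erase p='/geveso/re'
  ok
~$ cabinet mkfold p='/geveso/dri'
  ok
~$ cabinet erase p='/geveso/grat'
  ok
~$ cabinet listout p='/geveso'
  [dri/]
~$ cabinet etch p='/geveso/dri/flete' c='desne'
  created
~$ cabinet mkfold p='/drehu'
  ok
~$ cabinet mkfold p='/geveso/dri/brepre'
  ok
~$ cabinet etch p='/geveso/dri/brepre/trevo' c='jefla'
  created
~$ cabinet erase p='/geveso/dri/brepre/trevo'
  ok
~$ cabinet erase p='/geveso/dri/brepre'
  ok
~$ cabinet etch p='/geveso/dri/halap' c='slesnoporn'
  created
~$ cabinet mkfold p='/drehu/zig'
  ok
~$ cabinet mkfold p='/viviro'
  ok
~$ cabinet erase p='/geveso/dri/halap'
  ok
~$ cabinet etch p='/drehu/zig/werome' c='fu'
  created
~$ cabinet mkfold p='/drehu/zig/jubex'
  ok
~$ cabinet mkfold p='/drehu/banil'
  ok
~$ cabinet etch p='/geveso/crab' c='stoteg'
  created

Answer: {drehu/, drehu/zig/, drehu/zig/jubex/, drehu/zig/werome=fu, geveso/, geveso/dri/, geveso/dri/flete=desne, viviro/}


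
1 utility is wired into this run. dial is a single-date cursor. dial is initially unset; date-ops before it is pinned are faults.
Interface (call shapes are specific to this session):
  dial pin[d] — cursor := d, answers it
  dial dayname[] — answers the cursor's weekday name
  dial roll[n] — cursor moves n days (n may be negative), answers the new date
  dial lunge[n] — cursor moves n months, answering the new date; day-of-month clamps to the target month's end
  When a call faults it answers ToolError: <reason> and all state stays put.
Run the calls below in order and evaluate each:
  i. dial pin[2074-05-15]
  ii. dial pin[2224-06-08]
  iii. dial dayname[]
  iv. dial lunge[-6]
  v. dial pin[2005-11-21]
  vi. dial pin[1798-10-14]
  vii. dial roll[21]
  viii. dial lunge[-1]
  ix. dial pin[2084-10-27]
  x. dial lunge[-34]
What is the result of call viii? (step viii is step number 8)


Answer: 1798-10-04

Derivation:
% 1. dial pin(2074-05-15) == 2074-05-15
% 2. dial pin(2224-06-08) == 2224-06-08
% 3. dial dayname() == Tuesday
% 4. dial lunge(-6) == 2223-12-08
% 5. dial pin(2005-11-21) == 2005-11-21
% 6. dial pin(1798-10-14) == 1798-10-14
% 7. dial roll(21) == 1798-11-04
% 8. dial lunge(-1) == 1798-10-04
% 9. dial pin(2084-10-27) == 2084-10-27
% 10. dial lunge(-34) == 2081-12-27


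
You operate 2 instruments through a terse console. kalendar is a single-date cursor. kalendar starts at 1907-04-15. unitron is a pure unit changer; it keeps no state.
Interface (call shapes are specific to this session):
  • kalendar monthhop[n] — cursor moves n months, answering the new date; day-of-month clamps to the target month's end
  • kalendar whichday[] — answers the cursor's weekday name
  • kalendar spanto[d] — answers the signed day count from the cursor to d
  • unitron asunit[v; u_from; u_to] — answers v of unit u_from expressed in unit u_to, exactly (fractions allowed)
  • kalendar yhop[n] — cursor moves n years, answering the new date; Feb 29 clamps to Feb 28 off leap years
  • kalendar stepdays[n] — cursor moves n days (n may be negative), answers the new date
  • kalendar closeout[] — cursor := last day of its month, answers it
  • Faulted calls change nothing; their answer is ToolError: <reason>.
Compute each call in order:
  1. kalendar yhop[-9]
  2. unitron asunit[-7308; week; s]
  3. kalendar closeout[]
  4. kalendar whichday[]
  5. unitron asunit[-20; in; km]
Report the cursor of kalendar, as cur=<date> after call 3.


> kalendar yhop n=-9
= 1898-04-15
> unitron asunit v=-7308 u_from=week u_to=s
= -4419878400
> kalendar closeout
= 1898-04-30
> kalendar whichday
= Saturday
> unitron asunit v=-20 u_from=in u_to=km
= -127/250000

Answer: cur=1898-04-30


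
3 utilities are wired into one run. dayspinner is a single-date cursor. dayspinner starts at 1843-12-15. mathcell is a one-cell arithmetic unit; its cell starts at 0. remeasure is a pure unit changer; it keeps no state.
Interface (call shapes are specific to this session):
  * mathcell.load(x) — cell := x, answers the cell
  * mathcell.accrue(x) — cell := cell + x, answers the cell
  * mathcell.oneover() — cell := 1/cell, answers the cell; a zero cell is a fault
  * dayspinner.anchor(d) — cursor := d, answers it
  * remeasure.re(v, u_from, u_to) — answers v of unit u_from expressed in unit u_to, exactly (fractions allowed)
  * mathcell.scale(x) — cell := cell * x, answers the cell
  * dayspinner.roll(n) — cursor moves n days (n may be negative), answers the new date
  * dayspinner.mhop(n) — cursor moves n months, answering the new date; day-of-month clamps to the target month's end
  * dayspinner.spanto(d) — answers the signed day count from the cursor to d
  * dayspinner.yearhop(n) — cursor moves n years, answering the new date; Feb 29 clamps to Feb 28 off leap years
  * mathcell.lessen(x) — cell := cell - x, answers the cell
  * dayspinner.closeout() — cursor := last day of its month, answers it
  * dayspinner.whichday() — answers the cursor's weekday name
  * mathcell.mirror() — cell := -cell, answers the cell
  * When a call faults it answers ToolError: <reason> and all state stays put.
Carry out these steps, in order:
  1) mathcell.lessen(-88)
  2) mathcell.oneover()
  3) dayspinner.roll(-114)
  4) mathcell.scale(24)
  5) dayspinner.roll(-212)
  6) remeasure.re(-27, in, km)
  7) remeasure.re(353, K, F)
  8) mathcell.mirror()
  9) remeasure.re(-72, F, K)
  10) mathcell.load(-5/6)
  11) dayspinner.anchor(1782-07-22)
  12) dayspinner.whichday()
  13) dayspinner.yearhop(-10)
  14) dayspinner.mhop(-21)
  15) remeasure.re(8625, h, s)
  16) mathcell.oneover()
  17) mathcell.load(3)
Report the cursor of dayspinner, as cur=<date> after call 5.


Answer: cur=1843-01-23

Derivation:
% 1. mathcell.lessen(x→-88) => 88
% 2. mathcell.oneover() => 1/88
% 3. dayspinner.roll(n→-114) => 1843-08-23
% 4. mathcell.scale(x→24) => 3/11
% 5. dayspinner.roll(n→-212) => 1843-01-23
% 6. remeasure.re(v→-27, u_from→in, u_to→km) => -3429/5000000
% 7. remeasure.re(v→353, u_from→K, u_to→F) => 17573/100
% 8. mathcell.mirror() => -3/11
% 9. remeasure.re(v→-72, u_from→F, u_to→K) => 38767/180
% 10. mathcell.load(x→-5/6) => -5/6
% 11. dayspinner.anchor(d→1782-07-22) => 1782-07-22
% 12. dayspinner.whichday() => Monday
% 13. dayspinner.yearhop(n→-10) => 1772-07-22
% 14. dayspinner.mhop(n→-21) => 1770-10-22
% 15. remeasure.re(v→8625, u_from→h, u_to→s) => 31050000
% 16. mathcell.oneover() => -6/5
% 17. mathcell.load(x→3) => 3


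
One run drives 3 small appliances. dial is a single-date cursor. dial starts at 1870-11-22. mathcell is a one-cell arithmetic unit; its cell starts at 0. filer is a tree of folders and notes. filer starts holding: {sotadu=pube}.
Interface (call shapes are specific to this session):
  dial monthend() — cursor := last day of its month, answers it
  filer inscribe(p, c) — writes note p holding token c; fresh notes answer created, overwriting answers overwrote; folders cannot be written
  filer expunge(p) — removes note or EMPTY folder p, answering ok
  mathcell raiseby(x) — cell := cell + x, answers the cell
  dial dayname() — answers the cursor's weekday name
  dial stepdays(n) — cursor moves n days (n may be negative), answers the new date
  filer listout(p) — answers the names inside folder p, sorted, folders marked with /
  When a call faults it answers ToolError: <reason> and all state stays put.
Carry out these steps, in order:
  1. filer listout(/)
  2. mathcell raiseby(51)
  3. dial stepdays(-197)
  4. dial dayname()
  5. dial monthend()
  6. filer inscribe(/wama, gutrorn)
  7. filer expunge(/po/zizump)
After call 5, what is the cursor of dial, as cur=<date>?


Answer: cur=1870-05-31

Derivation:
CALL filer listout[p: /]
RET  [sotadu]
CALL mathcell raiseby[x: 51]
RET  51
CALL dial stepdays[n: -197]
RET  1870-05-09
CALL dial dayname[]
RET  Monday
CALL dial monthend[]
RET  1870-05-31
CALL filer inscribe[p: /wama; c: gutrorn]
RET  created
CALL filer expunge[p: /po/zizump]
RET  ToolError: not found


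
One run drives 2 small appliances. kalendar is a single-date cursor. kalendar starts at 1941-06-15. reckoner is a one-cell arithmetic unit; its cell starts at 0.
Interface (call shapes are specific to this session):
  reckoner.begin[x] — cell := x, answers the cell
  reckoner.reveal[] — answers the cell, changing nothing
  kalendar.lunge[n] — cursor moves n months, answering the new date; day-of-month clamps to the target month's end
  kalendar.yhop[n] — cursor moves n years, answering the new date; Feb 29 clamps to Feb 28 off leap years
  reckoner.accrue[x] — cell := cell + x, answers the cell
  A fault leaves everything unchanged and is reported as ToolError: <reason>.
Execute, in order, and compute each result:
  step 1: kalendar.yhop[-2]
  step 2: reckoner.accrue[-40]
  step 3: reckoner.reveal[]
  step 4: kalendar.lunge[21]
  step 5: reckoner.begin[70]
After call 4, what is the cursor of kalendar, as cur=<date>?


Answer: cur=1941-03-15

Derivation:
! 1. kalendar.yhop(-2) : 1939-06-15
! 2. reckoner.accrue(-40) : -40
! 3. reckoner.reveal() : -40
! 4. kalendar.lunge(21) : 1941-03-15
! 5. reckoner.begin(70) : 70


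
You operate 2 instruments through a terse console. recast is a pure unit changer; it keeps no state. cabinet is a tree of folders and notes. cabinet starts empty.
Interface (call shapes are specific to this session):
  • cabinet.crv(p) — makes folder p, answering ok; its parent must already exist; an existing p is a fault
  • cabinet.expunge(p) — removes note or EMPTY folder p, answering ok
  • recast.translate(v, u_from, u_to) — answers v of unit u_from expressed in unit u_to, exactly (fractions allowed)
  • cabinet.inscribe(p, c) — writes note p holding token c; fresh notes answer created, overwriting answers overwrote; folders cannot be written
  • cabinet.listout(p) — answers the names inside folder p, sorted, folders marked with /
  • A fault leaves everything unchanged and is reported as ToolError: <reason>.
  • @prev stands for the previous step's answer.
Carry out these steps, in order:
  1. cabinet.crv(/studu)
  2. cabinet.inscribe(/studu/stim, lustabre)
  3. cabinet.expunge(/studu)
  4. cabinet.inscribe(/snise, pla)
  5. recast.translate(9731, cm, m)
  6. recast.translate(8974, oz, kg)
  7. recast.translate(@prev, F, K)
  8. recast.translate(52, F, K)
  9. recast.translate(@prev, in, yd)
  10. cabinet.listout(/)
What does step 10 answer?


Answer: [snise, studu/]

Derivation:
→ cabinet.crv(/studu)
← ok
→ cabinet.inscribe(/studu/stim, lustabre)
← created
→ cabinet.expunge(/studu)
← ToolError: not empty
→ cabinet.inscribe(/snise, pla)
← created
→ recast.translate(9731, cm, m)
← 9731/100
→ recast.translate(8974, oz, kg)
← 203526896419/800000000
→ recast.translate(@prev, F, K)
← 190420965473/480000000
→ recast.translate(52, F, K)
← 51167/180
→ recast.translate(@prev, in, yd)
← 51167/6480
→ cabinet.listout(/)
← [snise, studu/]


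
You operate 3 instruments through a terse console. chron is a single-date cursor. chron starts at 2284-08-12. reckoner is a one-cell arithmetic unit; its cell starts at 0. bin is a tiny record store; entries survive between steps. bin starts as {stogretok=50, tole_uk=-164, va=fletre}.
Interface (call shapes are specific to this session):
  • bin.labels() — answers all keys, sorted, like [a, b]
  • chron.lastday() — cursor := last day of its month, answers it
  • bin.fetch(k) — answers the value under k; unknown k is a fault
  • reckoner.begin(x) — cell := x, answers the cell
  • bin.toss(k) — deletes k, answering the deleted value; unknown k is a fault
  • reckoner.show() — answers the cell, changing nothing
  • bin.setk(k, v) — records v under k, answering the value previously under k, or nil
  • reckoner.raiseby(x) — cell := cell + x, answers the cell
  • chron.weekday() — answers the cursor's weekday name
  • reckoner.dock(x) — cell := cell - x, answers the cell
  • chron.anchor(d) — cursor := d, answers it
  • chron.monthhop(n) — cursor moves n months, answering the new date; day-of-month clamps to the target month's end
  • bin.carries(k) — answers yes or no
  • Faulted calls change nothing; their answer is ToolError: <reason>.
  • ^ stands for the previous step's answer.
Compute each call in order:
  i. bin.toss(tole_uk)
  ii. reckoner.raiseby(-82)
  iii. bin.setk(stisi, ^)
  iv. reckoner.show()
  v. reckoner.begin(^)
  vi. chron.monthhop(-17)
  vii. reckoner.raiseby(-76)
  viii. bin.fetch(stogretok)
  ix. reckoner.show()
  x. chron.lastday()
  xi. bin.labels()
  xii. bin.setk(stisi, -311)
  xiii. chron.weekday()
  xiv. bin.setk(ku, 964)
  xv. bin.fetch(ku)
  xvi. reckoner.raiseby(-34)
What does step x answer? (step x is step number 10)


Invoking toss using k→tole_uk, → -164.
Using raiseby using x→-82, and get -82.
Invoking setk using k→stisi, v→^, and see nil.
Invoking show(), and see -82.
Then begin using x→^, and see -82.
Using monthhop using n→-17, giving 2283-03-12.
Next I call raiseby using x→-76, → -158.
Now I run fetch using k→stogretok, and get 50.
Invoking show(), and see -158.
Now I run lastday(), yielding 2283-03-31.
Using labels(), and observe [stisi, stogretok, va].
I try setk using k→stisi, v→-311, giving -82.
I invoke weekday(), which returns Saturday.
Next I call setk using k→ku, v→964, giving nil.
I call fetch using k→ku, giving 964.
I use raiseby using x→-34, and observe -192.

Answer: 2283-03-31


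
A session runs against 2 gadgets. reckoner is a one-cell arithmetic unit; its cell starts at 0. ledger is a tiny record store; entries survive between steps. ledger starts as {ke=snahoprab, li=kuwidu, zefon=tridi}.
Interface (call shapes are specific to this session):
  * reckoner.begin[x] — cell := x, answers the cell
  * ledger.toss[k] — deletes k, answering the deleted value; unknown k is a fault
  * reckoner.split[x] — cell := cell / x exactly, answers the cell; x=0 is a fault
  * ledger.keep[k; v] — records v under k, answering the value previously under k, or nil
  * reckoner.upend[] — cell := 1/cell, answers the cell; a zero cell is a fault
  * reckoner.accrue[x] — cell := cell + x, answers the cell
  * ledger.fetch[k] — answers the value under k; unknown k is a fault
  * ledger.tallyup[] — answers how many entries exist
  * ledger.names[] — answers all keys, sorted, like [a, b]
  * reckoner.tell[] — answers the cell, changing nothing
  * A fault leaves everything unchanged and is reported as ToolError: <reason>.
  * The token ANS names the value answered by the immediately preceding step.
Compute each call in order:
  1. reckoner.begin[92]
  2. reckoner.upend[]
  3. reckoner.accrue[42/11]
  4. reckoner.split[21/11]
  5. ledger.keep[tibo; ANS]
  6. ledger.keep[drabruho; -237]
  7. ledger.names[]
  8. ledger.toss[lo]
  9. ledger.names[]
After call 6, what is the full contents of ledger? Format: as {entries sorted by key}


Answer: {drabruho=-237, ke=snahoprab, li=kuwidu, tibo=3875/1932, zefon=tridi}

Derivation:
> reckoner.begin x='92'
  92
> reckoner.upend
  1/92
> reckoner.accrue x='42/11'
  3875/1012
> reckoner.split x='21/11'
  3875/1932
> ledger.keep k='tibo' v='ANS'
  nil
> ledger.keep k='drabruho' v='-237'
  nil
> ledger.names
  [drabruho, ke, li, tibo, zefon]
> ledger.toss k='lo'
  ToolError: no such key lo
> ledger.names
  [drabruho, ke, li, tibo, zefon]
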